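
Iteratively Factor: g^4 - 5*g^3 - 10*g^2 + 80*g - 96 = (g - 2)*(g^3 - 3*g^2 - 16*g + 48) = (g - 3)*(g - 2)*(g^2 - 16) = (g - 3)*(g - 2)*(g + 4)*(g - 4)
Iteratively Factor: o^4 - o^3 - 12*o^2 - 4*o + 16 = (o + 2)*(o^3 - 3*o^2 - 6*o + 8) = (o - 1)*(o + 2)*(o^2 - 2*o - 8) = (o - 4)*(o - 1)*(o + 2)*(o + 2)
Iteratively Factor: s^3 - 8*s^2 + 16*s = (s)*(s^2 - 8*s + 16) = s*(s - 4)*(s - 4)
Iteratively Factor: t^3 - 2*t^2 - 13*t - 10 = (t + 1)*(t^2 - 3*t - 10) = (t + 1)*(t + 2)*(t - 5)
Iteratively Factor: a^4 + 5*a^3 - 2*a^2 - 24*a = (a + 4)*(a^3 + a^2 - 6*a) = (a + 3)*(a + 4)*(a^2 - 2*a) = (a - 2)*(a + 3)*(a + 4)*(a)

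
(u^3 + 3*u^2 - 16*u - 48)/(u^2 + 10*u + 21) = (u^2 - 16)/(u + 7)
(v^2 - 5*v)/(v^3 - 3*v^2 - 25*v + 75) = v/(v^2 + 2*v - 15)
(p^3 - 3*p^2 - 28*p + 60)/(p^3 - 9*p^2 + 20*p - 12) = (p + 5)/(p - 1)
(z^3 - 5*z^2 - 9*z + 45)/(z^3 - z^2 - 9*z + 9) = (z - 5)/(z - 1)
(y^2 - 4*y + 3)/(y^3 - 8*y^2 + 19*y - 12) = 1/(y - 4)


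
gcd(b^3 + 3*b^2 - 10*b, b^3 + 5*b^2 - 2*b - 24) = b - 2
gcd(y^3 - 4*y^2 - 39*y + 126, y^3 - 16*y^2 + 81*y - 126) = y^2 - 10*y + 21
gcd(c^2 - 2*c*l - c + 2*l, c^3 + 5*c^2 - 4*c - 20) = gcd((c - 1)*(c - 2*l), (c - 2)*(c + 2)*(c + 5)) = 1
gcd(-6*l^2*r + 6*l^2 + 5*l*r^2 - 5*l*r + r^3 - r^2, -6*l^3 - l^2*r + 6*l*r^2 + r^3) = -6*l^2 + 5*l*r + r^2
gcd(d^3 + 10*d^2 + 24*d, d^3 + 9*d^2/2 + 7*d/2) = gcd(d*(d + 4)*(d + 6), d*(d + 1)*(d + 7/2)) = d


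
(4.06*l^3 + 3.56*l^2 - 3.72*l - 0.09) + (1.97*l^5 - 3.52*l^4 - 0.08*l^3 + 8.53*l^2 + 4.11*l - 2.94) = 1.97*l^5 - 3.52*l^4 + 3.98*l^3 + 12.09*l^2 + 0.39*l - 3.03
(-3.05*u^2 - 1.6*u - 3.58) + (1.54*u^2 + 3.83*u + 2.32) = -1.51*u^2 + 2.23*u - 1.26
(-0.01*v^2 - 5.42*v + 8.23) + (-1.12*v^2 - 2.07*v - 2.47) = -1.13*v^2 - 7.49*v + 5.76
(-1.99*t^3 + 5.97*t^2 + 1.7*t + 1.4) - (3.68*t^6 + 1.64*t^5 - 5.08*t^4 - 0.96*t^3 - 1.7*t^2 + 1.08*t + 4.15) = -3.68*t^6 - 1.64*t^5 + 5.08*t^4 - 1.03*t^3 + 7.67*t^2 + 0.62*t - 2.75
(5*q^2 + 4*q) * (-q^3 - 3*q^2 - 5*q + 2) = -5*q^5 - 19*q^4 - 37*q^3 - 10*q^2 + 8*q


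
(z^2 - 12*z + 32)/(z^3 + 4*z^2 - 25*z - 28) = (z - 8)/(z^2 + 8*z + 7)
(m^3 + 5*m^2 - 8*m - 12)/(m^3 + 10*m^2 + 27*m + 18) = (m - 2)/(m + 3)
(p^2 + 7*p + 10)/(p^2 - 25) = (p + 2)/(p - 5)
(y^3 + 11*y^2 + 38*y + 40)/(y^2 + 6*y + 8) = y + 5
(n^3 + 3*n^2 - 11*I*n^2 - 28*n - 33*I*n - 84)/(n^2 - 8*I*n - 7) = (n^2 + n*(3 - 4*I) - 12*I)/(n - I)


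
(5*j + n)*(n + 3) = 5*j*n + 15*j + n^2 + 3*n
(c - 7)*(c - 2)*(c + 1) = c^3 - 8*c^2 + 5*c + 14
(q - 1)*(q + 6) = q^2 + 5*q - 6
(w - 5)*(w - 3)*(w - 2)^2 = w^4 - 12*w^3 + 51*w^2 - 92*w + 60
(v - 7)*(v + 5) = v^2 - 2*v - 35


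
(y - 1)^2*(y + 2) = y^3 - 3*y + 2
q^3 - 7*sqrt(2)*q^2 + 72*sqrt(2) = (q - 6*sqrt(2))*(q - 3*sqrt(2))*(q + 2*sqrt(2))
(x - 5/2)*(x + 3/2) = x^2 - x - 15/4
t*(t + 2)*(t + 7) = t^3 + 9*t^2 + 14*t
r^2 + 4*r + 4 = (r + 2)^2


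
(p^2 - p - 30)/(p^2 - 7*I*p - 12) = (-p^2 + p + 30)/(-p^2 + 7*I*p + 12)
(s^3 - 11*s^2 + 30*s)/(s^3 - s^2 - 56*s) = (-s^2 + 11*s - 30)/(-s^2 + s + 56)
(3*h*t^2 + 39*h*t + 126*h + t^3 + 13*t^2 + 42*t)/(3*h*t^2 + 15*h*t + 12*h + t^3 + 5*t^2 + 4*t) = (t^2 + 13*t + 42)/(t^2 + 5*t + 4)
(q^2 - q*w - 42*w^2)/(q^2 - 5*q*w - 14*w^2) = (q + 6*w)/(q + 2*w)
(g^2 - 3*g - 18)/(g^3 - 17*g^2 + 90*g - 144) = (g + 3)/(g^2 - 11*g + 24)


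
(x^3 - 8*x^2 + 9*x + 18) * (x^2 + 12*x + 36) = x^5 + 4*x^4 - 51*x^3 - 162*x^2 + 540*x + 648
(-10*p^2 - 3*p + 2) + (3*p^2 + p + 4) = -7*p^2 - 2*p + 6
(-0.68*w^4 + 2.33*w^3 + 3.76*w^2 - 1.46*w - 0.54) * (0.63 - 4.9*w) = 3.332*w^5 - 11.8454*w^4 - 16.9561*w^3 + 9.5228*w^2 + 1.7262*w - 0.3402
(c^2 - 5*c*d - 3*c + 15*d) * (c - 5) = c^3 - 5*c^2*d - 8*c^2 + 40*c*d + 15*c - 75*d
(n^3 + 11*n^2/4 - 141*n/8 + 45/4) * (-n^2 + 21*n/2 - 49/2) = -n^5 + 31*n^4/4 + 22*n^3 - 4219*n^2/16 + 8799*n/16 - 2205/8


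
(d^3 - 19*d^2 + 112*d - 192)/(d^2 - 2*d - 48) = (d^2 - 11*d + 24)/(d + 6)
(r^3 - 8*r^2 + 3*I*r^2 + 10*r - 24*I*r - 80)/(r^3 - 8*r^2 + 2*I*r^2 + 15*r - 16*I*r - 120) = (r - 2*I)/(r - 3*I)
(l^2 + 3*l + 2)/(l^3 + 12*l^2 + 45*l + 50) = (l + 1)/(l^2 + 10*l + 25)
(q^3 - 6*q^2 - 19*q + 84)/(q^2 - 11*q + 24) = (q^2 - 3*q - 28)/(q - 8)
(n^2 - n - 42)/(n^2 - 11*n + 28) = (n + 6)/(n - 4)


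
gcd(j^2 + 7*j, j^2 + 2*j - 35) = j + 7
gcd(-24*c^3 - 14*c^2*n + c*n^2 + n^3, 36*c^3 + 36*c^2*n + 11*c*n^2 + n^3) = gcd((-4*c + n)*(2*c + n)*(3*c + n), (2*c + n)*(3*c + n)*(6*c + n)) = 6*c^2 + 5*c*n + n^2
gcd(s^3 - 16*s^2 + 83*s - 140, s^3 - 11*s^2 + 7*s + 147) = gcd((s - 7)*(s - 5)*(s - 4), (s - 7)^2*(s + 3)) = s - 7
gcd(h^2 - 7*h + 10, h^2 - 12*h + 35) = h - 5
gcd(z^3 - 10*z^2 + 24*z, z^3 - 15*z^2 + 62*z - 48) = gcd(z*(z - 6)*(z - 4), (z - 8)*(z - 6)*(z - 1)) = z - 6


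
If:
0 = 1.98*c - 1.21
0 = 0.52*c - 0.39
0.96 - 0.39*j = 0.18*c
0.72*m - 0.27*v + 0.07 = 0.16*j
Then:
No Solution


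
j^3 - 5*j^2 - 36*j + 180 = (j - 6)*(j - 5)*(j + 6)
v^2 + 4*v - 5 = (v - 1)*(v + 5)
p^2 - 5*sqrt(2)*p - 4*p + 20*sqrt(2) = (p - 4)*(p - 5*sqrt(2))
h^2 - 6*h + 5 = (h - 5)*(h - 1)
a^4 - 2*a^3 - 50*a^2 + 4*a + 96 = (a - 8)*(a + 6)*(a - sqrt(2))*(a + sqrt(2))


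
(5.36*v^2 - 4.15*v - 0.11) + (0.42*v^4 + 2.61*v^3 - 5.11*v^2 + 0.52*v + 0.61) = 0.42*v^4 + 2.61*v^3 + 0.25*v^2 - 3.63*v + 0.5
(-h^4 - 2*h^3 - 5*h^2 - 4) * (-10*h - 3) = 10*h^5 + 23*h^4 + 56*h^3 + 15*h^2 + 40*h + 12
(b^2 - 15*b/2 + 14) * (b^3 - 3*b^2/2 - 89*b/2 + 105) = b^5 - 9*b^4 - 77*b^3/4 + 1671*b^2/4 - 2821*b/2 + 1470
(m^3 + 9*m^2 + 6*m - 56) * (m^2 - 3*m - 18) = m^5 + 6*m^4 - 39*m^3 - 236*m^2 + 60*m + 1008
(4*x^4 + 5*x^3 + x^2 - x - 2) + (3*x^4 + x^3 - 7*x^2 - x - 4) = 7*x^4 + 6*x^3 - 6*x^2 - 2*x - 6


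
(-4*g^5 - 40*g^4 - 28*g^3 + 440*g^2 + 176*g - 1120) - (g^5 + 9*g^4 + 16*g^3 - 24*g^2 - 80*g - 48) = -5*g^5 - 49*g^4 - 44*g^3 + 464*g^2 + 256*g - 1072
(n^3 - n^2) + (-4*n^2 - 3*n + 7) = n^3 - 5*n^2 - 3*n + 7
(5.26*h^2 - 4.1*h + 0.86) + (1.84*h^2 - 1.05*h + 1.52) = 7.1*h^2 - 5.15*h + 2.38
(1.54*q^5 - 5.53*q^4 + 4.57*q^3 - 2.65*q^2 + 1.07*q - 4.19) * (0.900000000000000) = 1.386*q^5 - 4.977*q^4 + 4.113*q^3 - 2.385*q^2 + 0.963*q - 3.771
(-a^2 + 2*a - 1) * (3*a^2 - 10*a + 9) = -3*a^4 + 16*a^3 - 32*a^2 + 28*a - 9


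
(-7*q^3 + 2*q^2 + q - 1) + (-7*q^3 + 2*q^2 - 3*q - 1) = -14*q^3 + 4*q^2 - 2*q - 2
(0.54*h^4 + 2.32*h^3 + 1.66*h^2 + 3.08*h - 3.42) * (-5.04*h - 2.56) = -2.7216*h^5 - 13.0752*h^4 - 14.3056*h^3 - 19.7728*h^2 + 9.352*h + 8.7552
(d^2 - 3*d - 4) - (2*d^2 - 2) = -d^2 - 3*d - 2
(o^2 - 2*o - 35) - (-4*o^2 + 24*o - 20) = 5*o^2 - 26*o - 15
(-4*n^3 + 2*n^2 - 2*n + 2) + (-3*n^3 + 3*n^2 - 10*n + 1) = -7*n^3 + 5*n^2 - 12*n + 3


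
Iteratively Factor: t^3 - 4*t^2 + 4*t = (t - 2)*(t^2 - 2*t) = (t - 2)^2*(t)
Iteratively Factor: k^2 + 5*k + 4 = (k + 1)*(k + 4)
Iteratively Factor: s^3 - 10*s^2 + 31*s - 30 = (s - 3)*(s^2 - 7*s + 10) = (s - 3)*(s - 2)*(s - 5)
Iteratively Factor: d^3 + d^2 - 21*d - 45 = (d - 5)*(d^2 + 6*d + 9) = (d - 5)*(d + 3)*(d + 3)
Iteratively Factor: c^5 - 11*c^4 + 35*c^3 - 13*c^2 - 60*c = (c - 4)*(c^4 - 7*c^3 + 7*c^2 + 15*c) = c*(c - 4)*(c^3 - 7*c^2 + 7*c + 15) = c*(c - 4)*(c + 1)*(c^2 - 8*c + 15) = c*(c - 5)*(c - 4)*(c + 1)*(c - 3)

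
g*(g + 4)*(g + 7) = g^3 + 11*g^2 + 28*g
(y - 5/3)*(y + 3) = y^2 + 4*y/3 - 5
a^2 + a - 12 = (a - 3)*(a + 4)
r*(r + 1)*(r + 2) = r^3 + 3*r^2 + 2*r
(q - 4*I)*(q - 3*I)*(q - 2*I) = q^3 - 9*I*q^2 - 26*q + 24*I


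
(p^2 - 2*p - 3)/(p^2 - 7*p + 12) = (p + 1)/(p - 4)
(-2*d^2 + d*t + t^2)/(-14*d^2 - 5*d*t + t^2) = (-d + t)/(-7*d + t)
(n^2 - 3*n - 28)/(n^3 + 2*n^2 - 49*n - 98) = (n + 4)/(n^2 + 9*n + 14)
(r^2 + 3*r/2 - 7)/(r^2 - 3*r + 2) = (r + 7/2)/(r - 1)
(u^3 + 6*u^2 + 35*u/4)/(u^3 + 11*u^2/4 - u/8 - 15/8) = 2*u*(2*u + 7)/(4*u^2 + u - 3)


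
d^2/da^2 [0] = 0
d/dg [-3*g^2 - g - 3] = -6*g - 1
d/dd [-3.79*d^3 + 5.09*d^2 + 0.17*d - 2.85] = -11.37*d^2 + 10.18*d + 0.17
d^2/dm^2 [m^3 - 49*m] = 6*m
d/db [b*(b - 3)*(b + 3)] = 3*b^2 - 9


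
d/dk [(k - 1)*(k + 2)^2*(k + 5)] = 4*k^3 + 24*k^2 + 30*k - 4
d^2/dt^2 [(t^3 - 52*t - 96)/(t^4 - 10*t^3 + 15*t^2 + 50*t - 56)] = 2*(t^6 - 6*t^5 - 333*t^4 + 5062*t^3 - 27696*t^2 + 65376*t - 58280)/(t^9 - 36*t^8 + 549*t^7 - 4620*t^6 + 23427*t^5 - 73404*t^4 + 140295*t^3 - 155988*t^2 + 91728*t - 21952)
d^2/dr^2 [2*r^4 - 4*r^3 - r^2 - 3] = 24*r^2 - 24*r - 2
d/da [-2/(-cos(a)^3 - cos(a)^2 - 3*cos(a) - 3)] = 2*(3*cos(a)^2 + 2*cos(a) + 3)*sin(a)/(cos(a)^3 + cos(a)^2 + 3*cos(a) + 3)^2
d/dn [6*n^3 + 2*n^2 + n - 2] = 18*n^2 + 4*n + 1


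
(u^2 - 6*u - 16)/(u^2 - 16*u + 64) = (u + 2)/(u - 8)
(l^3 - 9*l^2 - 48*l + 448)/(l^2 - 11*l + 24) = (l^2 - l - 56)/(l - 3)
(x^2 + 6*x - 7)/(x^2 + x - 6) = (x^2 + 6*x - 7)/(x^2 + x - 6)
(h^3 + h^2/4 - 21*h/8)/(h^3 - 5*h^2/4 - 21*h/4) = (h - 3/2)/(h - 3)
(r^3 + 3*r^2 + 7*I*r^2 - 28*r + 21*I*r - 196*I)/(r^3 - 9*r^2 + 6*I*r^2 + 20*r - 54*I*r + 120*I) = (r^2 + 7*r*(1 + I) + 49*I)/(r^2 + r*(-5 + 6*I) - 30*I)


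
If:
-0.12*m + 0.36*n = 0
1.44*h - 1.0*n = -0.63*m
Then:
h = -0.618055555555556*n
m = 3.0*n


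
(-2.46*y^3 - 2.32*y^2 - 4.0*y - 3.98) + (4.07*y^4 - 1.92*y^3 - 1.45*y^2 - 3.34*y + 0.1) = 4.07*y^4 - 4.38*y^3 - 3.77*y^2 - 7.34*y - 3.88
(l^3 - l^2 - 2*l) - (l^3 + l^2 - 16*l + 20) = -2*l^2 + 14*l - 20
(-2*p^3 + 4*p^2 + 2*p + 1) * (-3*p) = 6*p^4 - 12*p^3 - 6*p^2 - 3*p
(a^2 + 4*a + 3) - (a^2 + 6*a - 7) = 10 - 2*a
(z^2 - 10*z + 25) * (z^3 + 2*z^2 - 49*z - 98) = z^5 - 8*z^4 - 44*z^3 + 442*z^2 - 245*z - 2450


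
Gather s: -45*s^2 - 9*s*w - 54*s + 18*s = -45*s^2 + s*(-9*w - 36)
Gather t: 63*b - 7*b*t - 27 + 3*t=63*b + t*(3 - 7*b) - 27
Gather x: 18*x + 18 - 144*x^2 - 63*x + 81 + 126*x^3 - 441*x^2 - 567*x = 126*x^3 - 585*x^2 - 612*x + 99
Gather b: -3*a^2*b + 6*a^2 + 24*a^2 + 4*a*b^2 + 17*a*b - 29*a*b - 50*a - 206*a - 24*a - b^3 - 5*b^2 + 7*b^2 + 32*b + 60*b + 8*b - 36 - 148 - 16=30*a^2 - 280*a - b^3 + b^2*(4*a + 2) + b*(-3*a^2 - 12*a + 100) - 200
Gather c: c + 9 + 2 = c + 11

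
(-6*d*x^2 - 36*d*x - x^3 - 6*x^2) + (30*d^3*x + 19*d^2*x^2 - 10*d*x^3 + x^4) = 30*d^3*x + 19*d^2*x^2 - 10*d*x^3 - 6*d*x^2 - 36*d*x + x^4 - x^3 - 6*x^2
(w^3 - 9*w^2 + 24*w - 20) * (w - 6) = w^4 - 15*w^3 + 78*w^2 - 164*w + 120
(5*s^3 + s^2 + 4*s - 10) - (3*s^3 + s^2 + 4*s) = 2*s^3 - 10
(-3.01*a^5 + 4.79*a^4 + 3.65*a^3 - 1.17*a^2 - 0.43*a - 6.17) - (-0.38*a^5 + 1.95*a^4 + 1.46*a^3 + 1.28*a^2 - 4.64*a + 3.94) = -2.63*a^5 + 2.84*a^4 + 2.19*a^3 - 2.45*a^2 + 4.21*a - 10.11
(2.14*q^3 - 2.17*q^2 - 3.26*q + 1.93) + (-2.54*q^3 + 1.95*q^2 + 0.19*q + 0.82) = -0.4*q^3 - 0.22*q^2 - 3.07*q + 2.75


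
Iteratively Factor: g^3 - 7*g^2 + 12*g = (g - 4)*(g^2 - 3*g) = g*(g - 4)*(g - 3)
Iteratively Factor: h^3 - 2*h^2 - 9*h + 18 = (h - 3)*(h^2 + h - 6) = (h - 3)*(h - 2)*(h + 3)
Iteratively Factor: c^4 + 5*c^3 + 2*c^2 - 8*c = (c + 2)*(c^3 + 3*c^2 - 4*c) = (c + 2)*(c + 4)*(c^2 - c) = (c - 1)*(c + 2)*(c + 4)*(c)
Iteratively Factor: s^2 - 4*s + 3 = (s - 3)*(s - 1)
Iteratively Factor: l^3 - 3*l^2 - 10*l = (l + 2)*(l^2 - 5*l) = (l - 5)*(l + 2)*(l)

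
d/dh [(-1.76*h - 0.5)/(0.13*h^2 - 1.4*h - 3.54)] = (0.2288*h^2 + 0.13*h + 5.5304)/(0.0169*h^4 - 0.364*h^3 + 1.0396*h^2 + 9.912*h + 12.5316)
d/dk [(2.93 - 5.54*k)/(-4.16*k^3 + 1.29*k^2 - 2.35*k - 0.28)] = (-46.0928*k^3 + 43.713*k^2 - 7.5594*k + 8.4367)/(17.3056*k^6 - 10.7328*k^5 + 21.2161*k^4 - 3.7334*k^3 + 4.8001*k^2 + 1.316*k + 0.0784)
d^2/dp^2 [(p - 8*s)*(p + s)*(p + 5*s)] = 6*p - 4*s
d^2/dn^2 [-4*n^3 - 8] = -24*n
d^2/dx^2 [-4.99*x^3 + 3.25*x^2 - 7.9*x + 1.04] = 6.5 - 29.94*x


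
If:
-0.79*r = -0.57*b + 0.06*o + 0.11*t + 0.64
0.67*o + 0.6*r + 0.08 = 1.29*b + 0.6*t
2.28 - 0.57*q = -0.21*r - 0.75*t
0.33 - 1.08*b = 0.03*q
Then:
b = 0.201964843334697 - 0.0340587373769948*t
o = 1.04791978293541*t + 0.927529688672052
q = 1.22611454557181*t + 3.72926563995091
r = -0.243403376305078*t - 0.734850405847526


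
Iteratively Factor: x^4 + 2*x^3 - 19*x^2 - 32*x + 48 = (x + 3)*(x^3 - x^2 - 16*x + 16) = (x + 3)*(x + 4)*(x^2 - 5*x + 4) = (x - 4)*(x + 3)*(x + 4)*(x - 1)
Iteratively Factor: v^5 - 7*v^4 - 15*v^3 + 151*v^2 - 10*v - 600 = (v + 2)*(v^4 - 9*v^3 + 3*v^2 + 145*v - 300) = (v + 2)*(v + 4)*(v^3 - 13*v^2 + 55*v - 75) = (v - 5)*(v + 2)*(v + 4)*(v^2 - 8*v + 15) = (v - 5)*(v - 3)*(v + 2)*(v + 4)*(v - 5)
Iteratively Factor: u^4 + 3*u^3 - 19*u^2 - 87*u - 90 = (u + 3)*(u^3 - 19*u - 30) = (u - 5)*(u + 3)*(u^2 + 5*u + 6) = (u - 5)*(u + 2)*(u + 3)*(u + 3)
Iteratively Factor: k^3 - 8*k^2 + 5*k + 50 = (k - 5)*(k^2 - 3*k - 10) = (k - 5)^2*(k + 2)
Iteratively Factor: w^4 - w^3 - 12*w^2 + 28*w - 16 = (w - 2)*(w^3 + w^2 - 10*w + 8) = (w - 2)*(w - 1)*(w^2 + 2*w - 8) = (w - 2)*(w - 1)*(w + 4)*(w - 2)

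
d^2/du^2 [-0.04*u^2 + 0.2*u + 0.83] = -0.0800000000000000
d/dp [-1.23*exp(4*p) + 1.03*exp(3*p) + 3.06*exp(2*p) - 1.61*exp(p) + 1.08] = (-4.92*exp(3*p) + 3.09*exp(2*p) + 6.12*exp(p) - 1.61)*exp(p)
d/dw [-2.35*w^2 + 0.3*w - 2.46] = 0.3 - 4.7*w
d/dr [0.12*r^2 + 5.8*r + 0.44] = 0.24*r + 5.8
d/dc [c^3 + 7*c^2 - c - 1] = 3*c^2 + 14*c - 1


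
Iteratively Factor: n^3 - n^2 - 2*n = (n)*(n^2 - n - 2) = n*(n - 2)*(n + 1)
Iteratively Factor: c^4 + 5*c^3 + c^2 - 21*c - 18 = (c - 2)*(c^3 + 7*c^2 + 15*c + 9) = (c - 2)*(c + 1)*(c^2 + 6*c + 9) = (c - 2)*(c + 1)*(c + 3)*(c + 3)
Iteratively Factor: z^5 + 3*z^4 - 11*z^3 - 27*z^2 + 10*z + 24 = (z + 2)*(z^4 + z^3 - 13*z^2 - z + 12) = (z - 3)*(z + 2)*(z^3 + 4*z^2 - z - 4) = (z - 3)*(z + 2)*(z + 4)*(z^2 - 1) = (z - 3)*(z - 1)*(z + 2)*(z + 4)*(z + 1)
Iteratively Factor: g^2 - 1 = (g - 1)*(g + 1)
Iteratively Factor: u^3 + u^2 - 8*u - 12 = (u - 3)*(u^2 + 4*u + 4) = (u - 3)*(u + 2)*(u + 2)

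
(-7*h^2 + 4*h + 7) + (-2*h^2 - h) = -9*h^2 + 3*h + 7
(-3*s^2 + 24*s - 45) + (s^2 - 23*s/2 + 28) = -2*s^2 + 25*s/2 - 17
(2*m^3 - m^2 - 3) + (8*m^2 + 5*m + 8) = 2*m^3 + 7*m^2 + 5*m + 5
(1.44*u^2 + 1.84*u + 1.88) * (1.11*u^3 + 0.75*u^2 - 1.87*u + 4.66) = 1.5984*u^5 + 3.1224*u^4 + 0.774*u^3 + 4.6796*u^2 + 5.0588*u + 8.7608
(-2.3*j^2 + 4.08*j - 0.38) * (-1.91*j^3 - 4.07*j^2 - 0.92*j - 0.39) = 4.393*j^5 + 1.5682*j^4 - 13.7638*j^3 - 1.31*j^2 - 1.2416*j + 0.1482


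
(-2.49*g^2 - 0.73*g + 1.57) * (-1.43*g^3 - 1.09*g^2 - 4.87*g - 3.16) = 3.5607*g^5 + 3.758*g^4 + 10.6769*g^3 + 9.7122*g^2 - 5.3391*g - 4.9612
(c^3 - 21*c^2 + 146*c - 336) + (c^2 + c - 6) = c^3 - 20*c^2 + 147*c - 342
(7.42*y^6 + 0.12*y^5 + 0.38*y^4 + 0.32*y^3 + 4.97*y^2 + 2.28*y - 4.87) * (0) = 0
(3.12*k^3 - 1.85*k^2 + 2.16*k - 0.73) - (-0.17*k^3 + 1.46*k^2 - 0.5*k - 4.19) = 3.29*k^3 - 3.31*k^2 + 2.66*k + 3.46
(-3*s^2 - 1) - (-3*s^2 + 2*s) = -2*s - 1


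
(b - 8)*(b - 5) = b^2 - 13*b + 40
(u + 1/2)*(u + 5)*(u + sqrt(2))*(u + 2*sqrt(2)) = u^4 + 3*sqrt(2)*u^3 + 11*u^3/2 + 13*u^2/2 + 33*sqrt(2)*u^2/2 + 15*sqrt(2)*u/2 + 22*u + 10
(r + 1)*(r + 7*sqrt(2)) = r^2 + r + 7*sqrt(2)*r + 7*sqrt(2)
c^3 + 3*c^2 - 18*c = c*(c - 3)*(c + 6)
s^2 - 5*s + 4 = (s - 4)*(s - 1)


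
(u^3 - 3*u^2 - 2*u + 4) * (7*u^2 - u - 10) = 7*u^5 - 22*u^4 - 21*u^3 + 60*u^2 + 16*u - 40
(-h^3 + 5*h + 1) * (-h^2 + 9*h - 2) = h^5 - 9*h^4 - 3*h^3 + 44*h^2 - h - 2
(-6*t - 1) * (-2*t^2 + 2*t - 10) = 12*t^3 - 10*t^2 + 58*t + 10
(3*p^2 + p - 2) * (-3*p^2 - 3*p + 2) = -9*p^4 - 12*p^3 + 9*p^2 + 8*p - 4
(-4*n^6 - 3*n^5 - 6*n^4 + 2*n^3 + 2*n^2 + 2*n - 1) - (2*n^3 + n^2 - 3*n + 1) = -4*n^6 - 3*n^5 - 6*n^4 + n^2 + 5*n - 2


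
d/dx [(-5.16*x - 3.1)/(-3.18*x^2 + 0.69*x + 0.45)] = (16.4088*x^2 - 3.5604*x - (5.16*x + 3.1)*(6.36*x - 0.69) - 2.322)/(-3.18*x^2 + 0.69*x + 0.45)^2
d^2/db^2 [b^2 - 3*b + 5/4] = 2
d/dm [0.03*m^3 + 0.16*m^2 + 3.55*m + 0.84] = 0.09*m^2 + 0.32*m + 3.55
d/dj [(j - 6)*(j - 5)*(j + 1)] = 3*j^2 - 20*j + 19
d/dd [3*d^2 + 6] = 6*d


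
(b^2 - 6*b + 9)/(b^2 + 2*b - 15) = (b - 3)/(b + 5)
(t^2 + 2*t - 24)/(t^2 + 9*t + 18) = (t - 4)/(t + 3)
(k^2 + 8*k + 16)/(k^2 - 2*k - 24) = (k + 4)/(k - 6)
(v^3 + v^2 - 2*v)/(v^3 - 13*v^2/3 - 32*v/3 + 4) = 3*v*(v - 1)/(3*v^2 - 19*v + 6)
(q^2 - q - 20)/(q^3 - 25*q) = (q + 4)/(q*(q + 5))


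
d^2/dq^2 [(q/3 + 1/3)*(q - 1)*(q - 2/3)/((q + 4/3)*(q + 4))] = 14*(33*q^3 + 126*q^2 + 144*q + 32)/(27*q^6 + 432*q^5 + 2736*q^4 + 8704*q^3 + 14592*q^2 + 12288*q + 4096)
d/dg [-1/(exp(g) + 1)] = 1/(4*cosh(g/2)^2)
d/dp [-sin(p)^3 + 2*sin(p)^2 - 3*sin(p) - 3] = (-3*sin(p)^2 + 4*sin(p) - 3)*cos(p)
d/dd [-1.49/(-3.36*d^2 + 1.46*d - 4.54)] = (2.1754 - 10.0128*d)/(3.36*d^2 - 1.46*d + 4.54)^2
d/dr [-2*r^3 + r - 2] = 1 - 6*r^2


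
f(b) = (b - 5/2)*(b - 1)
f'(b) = 2*b - 7/2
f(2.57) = 0.11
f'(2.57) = 1.64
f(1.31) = -0.37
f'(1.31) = -0.88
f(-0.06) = 2.71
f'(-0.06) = -3.62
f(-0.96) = 6.78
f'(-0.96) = -5.42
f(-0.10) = 2.86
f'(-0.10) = -3.70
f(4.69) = 8.08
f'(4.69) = 5.88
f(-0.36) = 3.89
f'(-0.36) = -4.22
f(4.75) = 8.44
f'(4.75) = 6.00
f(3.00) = 1.00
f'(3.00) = 2.50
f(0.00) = 2.50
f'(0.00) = -3.50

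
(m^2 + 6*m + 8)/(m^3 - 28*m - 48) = 1/(m - 6)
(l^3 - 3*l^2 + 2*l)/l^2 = l - 3 + 2/l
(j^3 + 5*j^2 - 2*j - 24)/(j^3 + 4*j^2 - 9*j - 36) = (j - 2)/(j - 3)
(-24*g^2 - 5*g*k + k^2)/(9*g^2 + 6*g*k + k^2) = (-8*g + k)/(3*g + k)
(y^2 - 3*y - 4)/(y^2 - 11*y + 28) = (y + 1)/(y - 7)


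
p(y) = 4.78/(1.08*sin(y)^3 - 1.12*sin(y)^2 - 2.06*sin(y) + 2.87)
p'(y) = 4.78*(-3.24*sin(y)^2*cos(y) + 2.24*sin(y)*cos(y) + 2.06*cos(y))/(1.08*sin(y)^3 - 1.12*sin(y)^2 - 2.06*sin(y) + 2.87)^2 = (-15.4872*sin(y)^2 + 10.7072*sin(y) + 9.8468)*cos(y)/(1.08*sin(y)^3 - 1.12*sin(y)^2 - 2.06*sin(y) + 2.87)^2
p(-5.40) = 4.32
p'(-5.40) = 4.59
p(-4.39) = 5.76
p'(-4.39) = -2.79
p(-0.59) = 1.37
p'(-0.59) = -0.06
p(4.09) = 1.48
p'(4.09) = 0.51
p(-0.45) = 1.38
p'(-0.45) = 0.17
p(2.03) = 5.30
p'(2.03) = -3.82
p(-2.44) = 1.39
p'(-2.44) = 0.23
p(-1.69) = 1.74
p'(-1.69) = 0.25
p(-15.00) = 1.39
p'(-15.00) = 0.24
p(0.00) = 1.67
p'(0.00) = 1.20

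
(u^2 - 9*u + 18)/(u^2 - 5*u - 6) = (u - 3)/(u + 1)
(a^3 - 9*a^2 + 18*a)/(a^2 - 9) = a*(a - 6)/(a + 3)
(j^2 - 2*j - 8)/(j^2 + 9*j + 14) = (j - 4)/(j + 7)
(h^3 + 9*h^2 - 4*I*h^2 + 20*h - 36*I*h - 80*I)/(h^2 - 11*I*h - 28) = (h^2 + 9*h + 20)/(h - 7*I)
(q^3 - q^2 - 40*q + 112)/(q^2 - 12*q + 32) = (q^2 + 3*q - 28)/(q - 8)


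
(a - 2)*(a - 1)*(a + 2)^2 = a^4 + a^3 - 6*a^2 - 4*a + 8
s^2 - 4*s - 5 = (s - 5)*(s + 1)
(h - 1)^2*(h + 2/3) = h^3 - 4*h^2/3 - h/3 + 2/3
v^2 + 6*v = v*(v + 6)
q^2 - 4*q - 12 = (q - 6)*(q + 2)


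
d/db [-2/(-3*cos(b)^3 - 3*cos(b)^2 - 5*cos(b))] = 2*(9*sin(b) + 5*sin(b)/cos(b)^2 + 6*tan(b))/(-3*sin(b)^2 + 3*cos(b) + 8)^2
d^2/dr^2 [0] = 0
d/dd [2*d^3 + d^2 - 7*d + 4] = 6*d^2 + 2*d - 7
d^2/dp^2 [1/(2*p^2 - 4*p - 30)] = (p^2 - 2*p - 4*(p - 1)^2 - 15)/(-p^2 + 2*p + 15)^3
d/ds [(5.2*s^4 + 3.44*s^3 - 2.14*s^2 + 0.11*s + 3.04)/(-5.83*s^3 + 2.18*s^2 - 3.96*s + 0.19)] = (-30.316*s^6 + 22.672*s^5 - 66.753*s^4 - 22.0102*s^3 + 63.365*s^2 - 14.0676*s + 12.0593)/(33.9889*s^6 - 25.4188*s^5 + 50.926*s^4 - 19.481*s^3 + 16.51*s^2 - 1.5048*s + 0.0361)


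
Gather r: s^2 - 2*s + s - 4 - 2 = s^2 - s - 6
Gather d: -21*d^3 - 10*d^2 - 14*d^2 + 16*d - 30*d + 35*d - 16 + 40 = -21*d^3 - 24*d^2 + 21*d + 24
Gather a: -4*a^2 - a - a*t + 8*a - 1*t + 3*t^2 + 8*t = -4*a^2 + a*(7 - t) + 3*t^2 + 7*t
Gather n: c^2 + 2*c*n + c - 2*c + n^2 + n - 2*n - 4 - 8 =c^2 - c + n^2 + n*(2*c - 1) - 12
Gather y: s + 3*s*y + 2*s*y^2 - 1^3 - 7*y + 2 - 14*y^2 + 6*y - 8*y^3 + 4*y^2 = s - 8*y^3 + y^2*(2*s - 10) + y*(3*s - 1) + 1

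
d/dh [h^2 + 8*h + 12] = 2*h + 8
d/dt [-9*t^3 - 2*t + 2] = -27*t^2 - 2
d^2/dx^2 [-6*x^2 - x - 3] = -12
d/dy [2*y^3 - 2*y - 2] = 6*y^2 - 2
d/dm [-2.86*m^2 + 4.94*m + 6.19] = 4.94 - 5.72*m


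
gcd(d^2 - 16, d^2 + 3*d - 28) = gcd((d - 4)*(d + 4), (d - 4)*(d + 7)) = d - 4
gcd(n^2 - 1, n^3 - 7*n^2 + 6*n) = n - 1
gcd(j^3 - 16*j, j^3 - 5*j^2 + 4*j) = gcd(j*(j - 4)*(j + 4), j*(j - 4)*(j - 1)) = j^2 - 4*j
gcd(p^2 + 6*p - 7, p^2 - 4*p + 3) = p - 1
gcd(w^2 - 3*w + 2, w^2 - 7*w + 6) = w - 1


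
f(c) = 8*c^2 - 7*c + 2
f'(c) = 16*c - 7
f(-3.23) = 108.07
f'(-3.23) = -58.68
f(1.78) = 14.89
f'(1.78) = 21.48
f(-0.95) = 15.87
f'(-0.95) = -22.20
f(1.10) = 3.98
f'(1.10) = 10.60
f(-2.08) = 51.17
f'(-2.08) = -40.28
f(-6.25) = 358.25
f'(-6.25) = -107.00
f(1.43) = 8.35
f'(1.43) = 15.88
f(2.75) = 43.25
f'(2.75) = 37.00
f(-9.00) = 713.00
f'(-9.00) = -151.00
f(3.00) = 53.00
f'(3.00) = 41.00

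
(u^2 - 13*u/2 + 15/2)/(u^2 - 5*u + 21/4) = 2*(u - 5)/(2*u - 7)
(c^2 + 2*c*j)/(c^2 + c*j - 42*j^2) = c*(c + 2*j)/(c^2 + c*j - 42*j^2)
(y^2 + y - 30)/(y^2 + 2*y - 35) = (y + 6)/(y + 7)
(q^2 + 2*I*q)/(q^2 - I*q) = (q + 2*I)/(q - I)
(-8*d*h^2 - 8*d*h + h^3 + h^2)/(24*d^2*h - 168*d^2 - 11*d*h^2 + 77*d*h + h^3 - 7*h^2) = h*(-h - 1)/(3*d*h - 21*d - h^2 + 7*h)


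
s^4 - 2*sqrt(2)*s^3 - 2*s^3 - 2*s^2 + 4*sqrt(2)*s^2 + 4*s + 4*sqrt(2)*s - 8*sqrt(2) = (s - 2)*(s - 2*sqrt(2))*(s - sqrt(2))*(s + sqrt(2))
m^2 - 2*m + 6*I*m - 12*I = (m - 2)*(m + 6*I)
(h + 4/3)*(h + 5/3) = h^2 + 3*h + 20/9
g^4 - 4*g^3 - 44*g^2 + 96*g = g*(g - 8)*(g - 2)*(g + 6)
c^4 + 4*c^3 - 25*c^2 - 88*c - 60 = (c - 5)*(c + 1)*(c + 2)*(c + 6)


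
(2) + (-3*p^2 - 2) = -3*p^2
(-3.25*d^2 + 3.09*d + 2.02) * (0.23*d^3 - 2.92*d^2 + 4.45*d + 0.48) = -0.7475*d^5 + 10.2007*d^4 - 23.0207*d^3 + 6.2921*d^2 + 10.4722*d + 0.9696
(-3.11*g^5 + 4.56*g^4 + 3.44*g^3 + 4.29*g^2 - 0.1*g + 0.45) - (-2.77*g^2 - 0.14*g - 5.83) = -3.11*g^5 + 4.56*g^4 + 3.44*g^3 + 7.06*g^2 + 0.04*g + 6.28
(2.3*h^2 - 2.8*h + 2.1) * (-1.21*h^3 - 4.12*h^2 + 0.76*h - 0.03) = -2.783*h^5 - 6.088*h^4 + 10.743*h^3 - 10.849*h^2 + 1.68*h - 0.063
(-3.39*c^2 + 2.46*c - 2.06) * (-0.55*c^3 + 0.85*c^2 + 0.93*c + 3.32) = 1.8645*c^5 - 4.2345*c^4 + 0.0712999999999999*c^3 - 10.718*c^2 + 6.2514*c - 6.8392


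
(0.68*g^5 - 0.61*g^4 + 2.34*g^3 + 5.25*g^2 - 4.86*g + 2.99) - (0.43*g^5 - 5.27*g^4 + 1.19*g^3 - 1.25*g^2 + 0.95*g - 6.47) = 0.25*g^5 + 4.66*g^4 + 1.15*g^3 + 6.5*g^2 - 5.81*g + 9.46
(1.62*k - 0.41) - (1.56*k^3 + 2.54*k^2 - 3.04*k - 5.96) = -1.56*k^3 - 2.54*k^2 + 4.66*k + 5.55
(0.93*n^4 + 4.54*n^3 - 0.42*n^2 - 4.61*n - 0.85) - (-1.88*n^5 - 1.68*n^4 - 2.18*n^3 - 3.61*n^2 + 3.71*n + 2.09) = 1.88*n^5 + 2.61*n^4 + 6.72*n^3 + 3.19*n^2 - 8.32*n - 2.94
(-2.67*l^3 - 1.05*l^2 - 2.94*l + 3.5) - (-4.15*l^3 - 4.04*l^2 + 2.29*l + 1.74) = 1.48*l^3 + 2.99*l^2 - 5.23*l + 1.76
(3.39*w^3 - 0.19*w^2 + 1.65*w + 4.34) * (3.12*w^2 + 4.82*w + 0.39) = 10.5768*w^5 + 15.747*w^4 + 5.5543*w^3 + 21.4197*w^2 + 21.5623*w + 1.6926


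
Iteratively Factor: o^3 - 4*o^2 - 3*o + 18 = (o - 3)*(o^2 - o - 6) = (o - 3)^2*(o + 2)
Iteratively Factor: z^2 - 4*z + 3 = (z - 1)*(z - 3)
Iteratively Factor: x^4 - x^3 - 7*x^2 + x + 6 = (x - 3)*(x^3 + 2*x^2 - x - 2) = (x - 3)*(x - 1)*(x^2 + 3*x + 2) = (x - 3)*(x - 1)*(x + 2)*(x + 1)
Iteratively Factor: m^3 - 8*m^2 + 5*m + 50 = (m + 2)*(m^2 - 10*m + 25) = (m - 5)*(m + 2)*(m - 5)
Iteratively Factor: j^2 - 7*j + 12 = (j - 4)*(j - 3)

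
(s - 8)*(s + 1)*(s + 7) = s^3 - 57*s - 56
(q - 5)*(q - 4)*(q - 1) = q^3 - 10*q^2 + 29*q - 20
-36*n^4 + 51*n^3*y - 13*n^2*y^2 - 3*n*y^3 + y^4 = (-3*n + y)^2*(-n + y)*(4*n + y)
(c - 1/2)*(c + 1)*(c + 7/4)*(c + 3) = c^4 + 21*c^3/4 + 57*c^2/8 + c/4 - 21/8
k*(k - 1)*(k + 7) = k^3 + 6*k^2 - 7*k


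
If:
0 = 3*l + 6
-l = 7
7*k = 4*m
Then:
No Solution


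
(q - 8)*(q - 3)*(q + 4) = q^3 - 7*q^2 - 20*q + 96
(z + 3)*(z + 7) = z^2 + 10*z + 21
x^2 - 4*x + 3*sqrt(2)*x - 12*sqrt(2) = (x - 4)*(x + 3*sqrt(2))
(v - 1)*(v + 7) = v^2 + 6*v - 7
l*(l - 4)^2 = l^3 - 8*l^2 + 16*l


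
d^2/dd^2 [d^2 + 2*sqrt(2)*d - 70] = 2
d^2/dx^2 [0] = 0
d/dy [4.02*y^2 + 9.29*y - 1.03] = 8.04*y + 9.29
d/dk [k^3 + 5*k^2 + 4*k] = 3*k^2 + 10*k + 4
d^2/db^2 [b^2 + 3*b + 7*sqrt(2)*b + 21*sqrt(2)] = 2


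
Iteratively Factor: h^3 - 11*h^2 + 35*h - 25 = (h - 1)*(h^2 - 10*h + 25) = (h - 5)*(h - 1)*(h - 5)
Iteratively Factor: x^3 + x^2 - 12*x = (x + 4)*(x^2 - 3*x) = x*(x + 4)*(x - 3)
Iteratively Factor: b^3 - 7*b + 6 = (b - 1)*(b^2 + b - 6) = (b - 1)*(b + 3)*(b - 2)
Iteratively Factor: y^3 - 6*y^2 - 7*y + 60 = (y - 5)*(y^2 - y - 12) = (y - 5)*(y - 4)*(y + 3)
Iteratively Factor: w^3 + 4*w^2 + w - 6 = (w - 1)*(w^2 + 5*w + 6) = (w - 1)*(w + 2)*(w + 3)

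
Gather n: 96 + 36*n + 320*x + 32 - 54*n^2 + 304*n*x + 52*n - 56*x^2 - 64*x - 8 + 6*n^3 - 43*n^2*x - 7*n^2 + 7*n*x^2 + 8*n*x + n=6*n^3 + n^2*(-43*x - 61) + n*(7*x^2 + 312*x + 89) - 56*x^2 + 256*x + 120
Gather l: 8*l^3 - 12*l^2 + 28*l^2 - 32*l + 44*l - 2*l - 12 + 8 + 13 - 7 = 8*l^3 + 16*l^2 + 10*l + 2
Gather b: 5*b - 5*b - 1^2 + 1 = 0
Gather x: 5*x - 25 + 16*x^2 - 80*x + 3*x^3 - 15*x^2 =3*x^3 + x^2 - 75*x - 25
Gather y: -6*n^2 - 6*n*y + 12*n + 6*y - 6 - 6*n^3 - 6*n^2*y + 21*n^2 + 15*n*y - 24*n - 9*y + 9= -6*n^3 + 15*n^2 - 12*n + y*(-6*n^2 + 9*n - 3) + 3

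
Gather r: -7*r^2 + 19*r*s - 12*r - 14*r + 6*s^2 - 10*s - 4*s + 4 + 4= -7*r^2 + r*(19*s - 26) + 6*s^2 - 14*s + 8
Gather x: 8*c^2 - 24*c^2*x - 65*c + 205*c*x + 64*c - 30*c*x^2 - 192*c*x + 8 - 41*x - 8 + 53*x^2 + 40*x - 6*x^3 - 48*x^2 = 8*c^2 - c - 6*x^3 + x^2*(5 - 30*c) + x*(-24*c^2 + 13*c - 1)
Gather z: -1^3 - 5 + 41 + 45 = 80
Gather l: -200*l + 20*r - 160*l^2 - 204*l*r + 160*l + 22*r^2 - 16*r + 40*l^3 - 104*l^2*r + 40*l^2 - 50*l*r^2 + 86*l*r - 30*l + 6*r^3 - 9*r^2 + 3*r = 40*l^3 + l^2*(-104*r - 120) + l*(-50*r^2 - 118*r - 70) + 6*r^3 + 13*r^2 + 7*r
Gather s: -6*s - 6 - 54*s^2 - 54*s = -54*s^2 - 60*s - 6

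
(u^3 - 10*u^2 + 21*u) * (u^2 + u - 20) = u^5 - 9*u^4 - 9*u^3 + 221*u^2 - 420*u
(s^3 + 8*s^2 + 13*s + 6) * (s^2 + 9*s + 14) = s^5 + 17*s^4 + 99*s^3 + 235*s^2 + 236*s + 84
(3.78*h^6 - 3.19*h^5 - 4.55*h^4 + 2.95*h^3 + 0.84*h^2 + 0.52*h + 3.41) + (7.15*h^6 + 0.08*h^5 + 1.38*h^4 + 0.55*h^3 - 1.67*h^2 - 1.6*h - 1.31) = 10.93*h^6 - 3.11*h^5 - 3.17*h^4 + 3.5*h^3 - 0.83*h^2 - 1.08*h + 2.1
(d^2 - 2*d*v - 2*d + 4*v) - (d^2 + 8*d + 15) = -2*d*v - 10*d + 4*v - 15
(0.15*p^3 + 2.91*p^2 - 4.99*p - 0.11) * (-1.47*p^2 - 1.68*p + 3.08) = -0.2205*p^5 - 4.5297*p^4 + 2.9085*p^3 + 17.5077*p^2 - 15.1844*p - 0.3388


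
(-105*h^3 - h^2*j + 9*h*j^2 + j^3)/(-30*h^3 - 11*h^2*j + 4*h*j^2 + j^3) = (7*h + j)/(2*h + j)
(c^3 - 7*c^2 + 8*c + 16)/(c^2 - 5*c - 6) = (c^2 - 8*c + 16)/(c - 6)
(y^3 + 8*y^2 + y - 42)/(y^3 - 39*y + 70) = (y + 3)/(y - 5)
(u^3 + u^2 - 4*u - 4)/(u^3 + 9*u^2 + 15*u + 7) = (u^2 - 4)/(u^2 + 8*u + 7)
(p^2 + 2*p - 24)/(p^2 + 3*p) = (p^2 + 2*p - 24)/(p*(p + 3))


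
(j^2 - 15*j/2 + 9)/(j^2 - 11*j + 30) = (j - 3/2)/(j - 5)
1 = 1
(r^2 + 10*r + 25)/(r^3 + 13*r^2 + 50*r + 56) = (r^2 + 10*r + 25)/(r^3 + 13*r^2 + 50*r + 56)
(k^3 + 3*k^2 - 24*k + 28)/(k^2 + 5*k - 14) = k - 2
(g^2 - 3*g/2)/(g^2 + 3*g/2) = (2*g - 3)/(2*g + 3)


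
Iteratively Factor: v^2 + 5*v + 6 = (v + 3)*(v + 2)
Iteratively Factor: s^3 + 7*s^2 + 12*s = (s + 3)*(s^2 + 4*s) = (s + 3)*(s + 4)*(s)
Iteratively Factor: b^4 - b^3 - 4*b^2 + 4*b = (b)*(b^3 - b^2 - 4*b + 4) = b*(b + 2)*(b^2 - 3*b + 2) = b*(b - 2)*(b + 2)*(b - 1)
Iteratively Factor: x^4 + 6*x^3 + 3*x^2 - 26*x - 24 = (x + 3)*(x^3 + 3*x^2 - 6*x - 8) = (x + 1)*(x + 3)*(x^2 + 2*x - 8) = (x - 2)*(x + 1)*(x + 3)*(x + 4)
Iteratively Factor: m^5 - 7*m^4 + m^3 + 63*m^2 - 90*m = (m - 2)*(m^4 - 5*m^3 - 9*m^2 + 45*m) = (m - 5)*(m - 2)*(m^3 - 9*m) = (m - 5)*(m - 3)*(m - 2)*(m^2 + 3*m) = m*(m - 5)*(m - 3)*(m - 2)*(m + 3)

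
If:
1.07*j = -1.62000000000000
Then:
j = -1.51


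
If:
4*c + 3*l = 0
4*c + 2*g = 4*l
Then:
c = -3*l/4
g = 7*l/2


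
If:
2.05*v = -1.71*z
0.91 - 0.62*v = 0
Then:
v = 1.47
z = -1.76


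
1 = 1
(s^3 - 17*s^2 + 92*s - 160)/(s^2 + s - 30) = (s^2 - 12*s + 32)/(s + 6)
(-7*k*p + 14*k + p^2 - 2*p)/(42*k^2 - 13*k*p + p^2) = (p - 2)/(-6*k + p)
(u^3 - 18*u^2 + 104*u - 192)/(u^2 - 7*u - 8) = (u^2 - 10*u + 24)/(u + 1)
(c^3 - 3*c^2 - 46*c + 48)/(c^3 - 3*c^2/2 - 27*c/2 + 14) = 2*(c^2 - 2*c - 48)/(2*c^2 - c - 28)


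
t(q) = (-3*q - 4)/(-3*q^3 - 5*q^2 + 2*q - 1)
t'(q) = (-3*q - 4)*(9*q^2 + 10*q - 2)/(-3*q^3 - 5*q^2 + 2*q - 1)^2 - 3/(-3*q^3 - 5*q^2 + 2*q - 1)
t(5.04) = 0.04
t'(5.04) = -0.02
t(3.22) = 0.09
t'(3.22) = -0.06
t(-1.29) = 0.02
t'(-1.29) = 0.55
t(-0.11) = 2.88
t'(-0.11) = 9.09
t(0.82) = 1.48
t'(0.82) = -3.45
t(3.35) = 0.09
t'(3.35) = -0.05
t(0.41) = 4.26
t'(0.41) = -10.10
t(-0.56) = 0.73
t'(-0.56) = 2.06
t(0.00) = 4.00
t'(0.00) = 11.00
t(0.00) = 4.00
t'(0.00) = 11.00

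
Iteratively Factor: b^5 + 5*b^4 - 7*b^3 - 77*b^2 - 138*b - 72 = (b - 4)*(b^4 + 9*b^3 + 29*b^2 + 39*b + 18) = (b - 4)*(b + 1)*(b^3 + 8*b^2 + 21*b + 18) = (b - 4)*(b + 1)*(b + 2)*(b^2 + 6*b + 9) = (b - 4)*(b + 1)*(b + 2)*(b + 3)*(b + 3)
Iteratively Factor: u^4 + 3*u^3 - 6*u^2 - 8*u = (u + 1)*(u^3 + 2*u^2 - 8*u) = (u - 2)*(u + 1)*(u^2 + 4*u) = (u - 2)*(u + 1)*(u + 4)*(u)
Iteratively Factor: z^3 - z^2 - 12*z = (z - 4)*(z^2 + 3*z) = z*(z - 4)*(z + 3)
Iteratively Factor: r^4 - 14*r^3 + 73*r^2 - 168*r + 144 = (r - 4)*(r^3 - 10*r^2 + 33*r - 36) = (r - 4)*(r - 3)*(r^2 - 7*r + 12) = (r - 4)*(r - 3)^2*(r - 4)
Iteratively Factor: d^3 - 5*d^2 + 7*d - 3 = (d - 3)*(d^2 - 2*d + 1) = (d - 3)*(d - 1)*(d - 1)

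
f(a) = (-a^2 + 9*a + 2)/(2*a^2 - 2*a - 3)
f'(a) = (2 - 4*a)*(-a^2 + 9*a + 2)/(2*a^2 - 2*a - 3)^2 + (9 - 2*a)/(2*a^2 - 2*a - 3)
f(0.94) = -3.08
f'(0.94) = -4.03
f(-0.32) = 0.46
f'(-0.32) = -5.17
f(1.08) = -3.73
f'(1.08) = -5.48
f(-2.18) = -2.06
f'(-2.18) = -0.80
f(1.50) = -8.83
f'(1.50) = -27.56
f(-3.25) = -1.54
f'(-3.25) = -0.31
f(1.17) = -4.29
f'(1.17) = -6.98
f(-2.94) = -1.64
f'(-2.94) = -0.38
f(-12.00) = -0.81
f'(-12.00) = -0.02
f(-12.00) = -0.81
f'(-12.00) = -0.02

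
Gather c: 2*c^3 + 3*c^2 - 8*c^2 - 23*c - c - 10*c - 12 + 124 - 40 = 2*c^3 - 5*c^2 - 34*c + 72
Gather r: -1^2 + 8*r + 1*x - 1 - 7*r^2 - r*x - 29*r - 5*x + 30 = -7*r^2 + r*(-x - 21) - 4*x + 28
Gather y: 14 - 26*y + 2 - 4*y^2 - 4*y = -4*y^2 - 30*y + 16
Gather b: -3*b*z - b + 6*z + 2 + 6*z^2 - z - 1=b*(-3*z - 1) + 6*z^2 + 5*z + 1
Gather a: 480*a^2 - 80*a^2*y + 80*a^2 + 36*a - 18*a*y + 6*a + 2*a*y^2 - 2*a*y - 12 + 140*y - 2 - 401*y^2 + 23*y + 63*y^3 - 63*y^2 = a^2*(560 - 80*y) + a*(2*y^2 - 20*y + 42) + 63*y^3 - 464*y^2 + 163*y - 14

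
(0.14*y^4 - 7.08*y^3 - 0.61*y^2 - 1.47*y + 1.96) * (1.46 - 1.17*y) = -0.1638*y^5 + 8.488*y^4 - 9.6231*y^3 + 0.8293*y^2 - 4.4394*y + 2.8616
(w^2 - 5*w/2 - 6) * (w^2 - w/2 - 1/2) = w^4 - 3*w^3 - 21*w^2/4 + 17*w/4 + 3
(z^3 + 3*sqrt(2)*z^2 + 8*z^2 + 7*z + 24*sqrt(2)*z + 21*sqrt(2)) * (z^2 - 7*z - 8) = z^5 + z^4 + 3*sqrt(2)*z^4 - 57*z^3 + 3*sqrt(2)*z^3 - 171*sqrt(2)*z^2 - 113*z^2 - 339*sqrt(2)*z - 56*z - 168*sqrt(2)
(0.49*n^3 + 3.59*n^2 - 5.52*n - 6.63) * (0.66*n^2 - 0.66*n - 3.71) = 0.3234*n^5 + 2.046*n^4 - 7.8305*n^3 - 14.0515*n^2 + 24.855*n + 24.5973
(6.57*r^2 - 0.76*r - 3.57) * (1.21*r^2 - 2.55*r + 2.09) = 7.9497*r^4 - 17.6731*r^3 + 11.3496*r^2 + 7.5151*r - 7.4613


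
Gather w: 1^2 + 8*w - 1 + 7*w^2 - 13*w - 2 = 7*w^2 - 5*w - 2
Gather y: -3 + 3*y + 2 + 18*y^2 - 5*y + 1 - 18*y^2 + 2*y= 0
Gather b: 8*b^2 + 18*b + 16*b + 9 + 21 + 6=8*b^2 + 34*b + 36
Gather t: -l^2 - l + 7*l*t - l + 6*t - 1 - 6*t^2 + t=-l^2 - 2*l - 6*t^2 + t*(7*l + 7) - 1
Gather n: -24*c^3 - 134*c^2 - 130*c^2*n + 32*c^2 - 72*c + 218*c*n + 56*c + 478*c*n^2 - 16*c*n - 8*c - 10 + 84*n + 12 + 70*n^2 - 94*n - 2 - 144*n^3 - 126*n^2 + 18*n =-24*c^3 - 102*c^2 - 24*c - 144*n^3 + n^2*(478*c - 56) + n*(-130*c^2 + 202*c + 8)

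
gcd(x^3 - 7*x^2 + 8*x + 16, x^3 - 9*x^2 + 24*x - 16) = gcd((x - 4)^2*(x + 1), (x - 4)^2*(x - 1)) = x^2 - 8*x + 16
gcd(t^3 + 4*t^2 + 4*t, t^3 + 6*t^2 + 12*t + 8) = t^2 + 4*t + 4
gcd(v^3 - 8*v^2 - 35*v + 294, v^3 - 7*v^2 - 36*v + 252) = v^2 - v - 42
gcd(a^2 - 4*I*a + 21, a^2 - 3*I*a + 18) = a + 3*I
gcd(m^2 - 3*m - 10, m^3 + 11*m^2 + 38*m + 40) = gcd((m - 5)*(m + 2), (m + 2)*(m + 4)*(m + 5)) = m + 2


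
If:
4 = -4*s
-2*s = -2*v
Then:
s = -1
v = -1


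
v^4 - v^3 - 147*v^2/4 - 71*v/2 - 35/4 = (v - 7)*(v + 1/2)^2*(v + 5)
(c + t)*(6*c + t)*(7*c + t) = 42*c^3 + 55*c^2*t + 14*c*t^2 + t^3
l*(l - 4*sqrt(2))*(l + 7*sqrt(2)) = l^3 + 3*sqrt(2)*l^2 - 56*l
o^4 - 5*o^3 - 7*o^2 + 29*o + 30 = (o - 5)*(o - 3)*(o + 1)*(o + 2)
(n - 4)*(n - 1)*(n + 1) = n^3 - 4*n^2 - n + 4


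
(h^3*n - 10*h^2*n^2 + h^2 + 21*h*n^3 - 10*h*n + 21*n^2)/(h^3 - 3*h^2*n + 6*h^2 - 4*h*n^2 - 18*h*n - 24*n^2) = (-h^3*n + 10*h^2*n^2 - h^2 - 21*h*n^3 + 10*h*n - 21*n^2)/(-h^3 + 3*h^2*n - 6*h^2 + 4*h*n^2 + 18*h*n + 24*n^2)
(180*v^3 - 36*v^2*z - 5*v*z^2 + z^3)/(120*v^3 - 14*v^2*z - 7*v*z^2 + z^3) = (6*v + z)/(4*v + z)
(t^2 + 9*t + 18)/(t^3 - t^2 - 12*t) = (t + 6)/(t*(t - 4))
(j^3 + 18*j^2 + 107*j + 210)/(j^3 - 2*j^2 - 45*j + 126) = (j^2 + 11*j + 30)/(j^2 - 9*j + 18)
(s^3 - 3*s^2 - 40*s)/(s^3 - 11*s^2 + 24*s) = (s + 5)/(s - 3)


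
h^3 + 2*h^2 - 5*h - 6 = (h - 2)*(h + 1)*(h + 3)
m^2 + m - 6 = (m - 2)*(m + 3)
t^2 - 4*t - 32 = (t - 8)*(t + 4)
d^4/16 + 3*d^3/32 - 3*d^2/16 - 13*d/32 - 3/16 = (d/4 + 1/4)^2*(d - 2)*(d + 3/2)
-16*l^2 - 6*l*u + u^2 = (-8*l + u)*(2*l + u)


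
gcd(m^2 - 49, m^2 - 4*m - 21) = m - 7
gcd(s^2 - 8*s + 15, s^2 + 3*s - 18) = s - 3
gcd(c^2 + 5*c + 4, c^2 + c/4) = 1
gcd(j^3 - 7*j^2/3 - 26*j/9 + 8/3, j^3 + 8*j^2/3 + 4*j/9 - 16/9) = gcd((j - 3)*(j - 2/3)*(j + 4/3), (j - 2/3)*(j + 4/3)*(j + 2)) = j^2 + 2*j/3 - 8/9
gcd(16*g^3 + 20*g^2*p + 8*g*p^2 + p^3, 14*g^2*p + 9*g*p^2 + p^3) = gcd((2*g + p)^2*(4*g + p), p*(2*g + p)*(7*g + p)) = 2*g + p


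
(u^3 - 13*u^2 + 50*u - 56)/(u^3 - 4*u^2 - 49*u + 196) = (u - 2)/(u + 7)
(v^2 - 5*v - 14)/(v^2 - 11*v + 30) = (v^2 - 5*v - 14)/(v^2 - 11*v + 30)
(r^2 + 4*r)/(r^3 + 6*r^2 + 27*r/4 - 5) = 4*r/(4*r^2 + 8*r - 5)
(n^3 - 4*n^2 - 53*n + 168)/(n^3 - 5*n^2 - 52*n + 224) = (n - 3)/(n - 4)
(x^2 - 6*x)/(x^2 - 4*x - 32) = x*(6 - x)/(-x^2 + 4*x + 32)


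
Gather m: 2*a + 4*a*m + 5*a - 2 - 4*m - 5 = 7*a + m*(4*a - 4) - 7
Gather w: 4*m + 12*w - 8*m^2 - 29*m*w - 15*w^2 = -8*m^2 + 4*m - 15*w^2 + w*(12 - 29*m)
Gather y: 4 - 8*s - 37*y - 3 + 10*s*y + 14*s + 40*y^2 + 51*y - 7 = 6*s + 40*y^2 + y*(10*s + 14) - 6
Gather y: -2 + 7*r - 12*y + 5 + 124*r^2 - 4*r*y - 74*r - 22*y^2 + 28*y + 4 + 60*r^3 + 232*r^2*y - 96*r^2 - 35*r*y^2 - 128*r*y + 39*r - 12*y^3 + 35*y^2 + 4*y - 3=60*r^3 + 28*r^2 - 28*r - 12*y^3 + y^2*(13 - 35*r) + y*(232*r^2 - 132*r + 20) + 4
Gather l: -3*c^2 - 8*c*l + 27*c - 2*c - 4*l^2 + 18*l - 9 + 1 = -3*c^2 + 25*c - 4*l^2 + l*(18 - 8*c) - 8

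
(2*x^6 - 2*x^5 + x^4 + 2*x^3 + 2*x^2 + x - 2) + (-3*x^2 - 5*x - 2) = 2*x^6 - 2*x^5 + x^4 + 2*x^3 - x^2 - 4*x - 4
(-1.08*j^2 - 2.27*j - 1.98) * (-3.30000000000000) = 3.564*j^2 + 7.491*j + 6.534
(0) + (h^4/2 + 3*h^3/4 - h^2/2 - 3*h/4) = h^4/2 + 3*h^3/4 - h^2/2 - 3*h/4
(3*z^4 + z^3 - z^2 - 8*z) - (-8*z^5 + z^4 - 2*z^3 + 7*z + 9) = 8*z^5 + 2*z^4 + 3*z^3 - z^2 - 15*z - 9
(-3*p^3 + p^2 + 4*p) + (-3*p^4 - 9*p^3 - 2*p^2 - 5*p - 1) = -3*p^4 - 12*p^3 - p^2 - p - 1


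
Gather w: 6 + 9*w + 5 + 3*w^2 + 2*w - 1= 3*w^2 + 11*w + 10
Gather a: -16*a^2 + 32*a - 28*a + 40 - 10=-16*a^2 + 4*a + 30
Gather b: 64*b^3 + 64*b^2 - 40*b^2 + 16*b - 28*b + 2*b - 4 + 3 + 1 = 64*b^3 + 24*b^2 - 10*b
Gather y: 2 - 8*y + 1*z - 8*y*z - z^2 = y*(-8*z - 8) - z^2 + z + 2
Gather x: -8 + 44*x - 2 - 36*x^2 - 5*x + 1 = -36*x^2 + 39*x - 9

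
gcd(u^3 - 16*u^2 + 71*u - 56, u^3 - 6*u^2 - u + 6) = u - 1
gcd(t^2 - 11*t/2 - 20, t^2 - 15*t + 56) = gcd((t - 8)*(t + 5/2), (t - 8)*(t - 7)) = t - 8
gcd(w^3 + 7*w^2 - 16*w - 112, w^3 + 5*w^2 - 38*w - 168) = w^2 + 11*w + 28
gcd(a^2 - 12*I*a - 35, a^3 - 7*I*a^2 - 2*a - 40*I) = a - 5*I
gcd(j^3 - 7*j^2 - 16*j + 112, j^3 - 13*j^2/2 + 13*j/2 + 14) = j - 4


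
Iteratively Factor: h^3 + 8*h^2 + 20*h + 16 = (h + 4)*(h^2 + 4*h + 4) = (h + 2)*(h + 4)*(h + 2)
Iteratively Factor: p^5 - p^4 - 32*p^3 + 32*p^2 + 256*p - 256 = (p + 4)*(p^4 - 5*p^3 - 12*p^2 + 80*p - 64) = (p - 4)*(p + 4)*(p^3 - p^2 - 16*p + 16) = (p - 4)*(p - 1)*(p + 4)*(p^2 - 16) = (p - 4)^2*(p - 1)*(p + 4)*(p + 4)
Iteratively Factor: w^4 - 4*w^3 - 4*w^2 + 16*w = (w - 2)*(w^3 - 2*w^2 - 8*w) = w*(w - 2)*(w^2 - 2*w - 8) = w*(w - 2)*(w + 2)*(w - 4)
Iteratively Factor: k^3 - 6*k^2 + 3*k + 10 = (k - 2)*(k^2 - 4*k - 5) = (k - 5)*(k - 2)*(k + 1)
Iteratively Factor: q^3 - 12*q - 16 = (q + 2)*(q^2 - 2*q - 8) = (q + 2)^2*(q - 4)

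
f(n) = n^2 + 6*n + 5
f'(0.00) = 6.00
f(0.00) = 5.00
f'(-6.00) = -6.00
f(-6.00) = 5.00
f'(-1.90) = 2.20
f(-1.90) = -2.79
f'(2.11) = 10.22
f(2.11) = 22.11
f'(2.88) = 11.76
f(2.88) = 30.57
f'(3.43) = 12.86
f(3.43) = 37.34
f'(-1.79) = 2.42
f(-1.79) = -2.54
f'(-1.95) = 2.10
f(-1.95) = -2.90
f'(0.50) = 7.00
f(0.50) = 8.25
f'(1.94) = 9.88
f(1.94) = 20.40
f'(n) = 2*n + 6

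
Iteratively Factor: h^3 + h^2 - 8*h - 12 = (h + 2)*(h^2 - h - 6) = (h - 3)*(h + 2)*(h + 2)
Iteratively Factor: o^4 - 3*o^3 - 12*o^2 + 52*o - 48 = (o - 2)*(o^3 - o^2 - 14*o + 24) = (o - 2)^2*(o^2 + o - 12) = (o - 2)^2*(o + 4)*(o - 3)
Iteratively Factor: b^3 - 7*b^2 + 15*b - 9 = (b - 3)*(b^2 - 4*b + 3) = (b - 3)^2*(b - 1)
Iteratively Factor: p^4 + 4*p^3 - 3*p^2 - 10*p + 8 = (p + 4)*(p^3 - 3*p + 2) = (p + 2)*(p + 4)*(p^2 - 2*p + 1) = (p - 1)*(p + 2)*(p + 4)*(p - 1)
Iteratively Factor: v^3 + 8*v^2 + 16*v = (v + 4)*(v^2 + 4*v) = (v + 4)^2*(v)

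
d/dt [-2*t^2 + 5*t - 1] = 5 - 4*t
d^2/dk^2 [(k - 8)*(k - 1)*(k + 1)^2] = 12*k^2 - 42*k - 18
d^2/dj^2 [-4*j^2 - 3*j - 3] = -8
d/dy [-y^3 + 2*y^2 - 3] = y*(4 - 3*y)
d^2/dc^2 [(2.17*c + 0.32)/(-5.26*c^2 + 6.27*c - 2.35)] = (-(2.17*c + 0.32)*(10.52*c - 6.27)*(21.04*c - 12.54) + (68.4852*c - 23.8454)*(5.26*c^2 - 6.27*c + 2.35))/(5.26*c^2 - 6.27*c + 2.35)^3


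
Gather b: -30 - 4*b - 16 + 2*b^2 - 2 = 2*b^2 - 4*b - 48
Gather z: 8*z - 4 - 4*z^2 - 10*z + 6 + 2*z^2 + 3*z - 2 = -2*z^2 + z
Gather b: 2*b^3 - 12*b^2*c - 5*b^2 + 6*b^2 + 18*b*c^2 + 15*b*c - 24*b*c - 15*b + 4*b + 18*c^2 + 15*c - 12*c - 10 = 2*b^3 + b^2*(1 - 12*c) + b*(18*c^2 - 9*c - 11) + 18*c^2 + 3*c - 10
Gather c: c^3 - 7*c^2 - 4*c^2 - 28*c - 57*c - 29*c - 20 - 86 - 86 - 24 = c^3 - 11*c^2 - 114*c - 216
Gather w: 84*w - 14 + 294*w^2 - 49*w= 294*w^2 + 35*w - 14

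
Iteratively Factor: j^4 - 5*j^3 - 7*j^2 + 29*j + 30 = (j - 5)*(j^3 - 7*j - 6) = (j - 5)*(j + 1)*(j^2 - j - 6) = (j - 5)*(j + 1)*(j + 2)*(j - 3)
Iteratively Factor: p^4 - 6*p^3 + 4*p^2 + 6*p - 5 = (p - 5)*(p^3 - p^2 - p + 1) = (p - 5)*(p - 1)*(p^2 - 1) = (p - 5)*(p - 1)^2*(p + 1)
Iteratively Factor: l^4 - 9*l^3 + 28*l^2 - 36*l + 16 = (l - 2)*(l^3 - 7*l^2 + 14*l - 8) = (l - 2)*(l - 1)*(l^2 - 6*l + 8) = (l - 4)*(l - 2)*(l - 1)*(l - 2)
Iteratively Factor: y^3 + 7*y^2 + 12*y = (y)*(y^2 + 7*y + 12) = y*(y + 3)*(y + 4)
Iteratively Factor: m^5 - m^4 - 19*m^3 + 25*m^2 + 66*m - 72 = (m - 3)*(m^4 + 2*m^3 - 13*m^2 - 14*m + 24) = (m - 3)*(m + 2)*(m^3 - 13*m + 12) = (m - 3)^2*(m + 2)*(m^2 + 3*m - 4) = (m - 3)^2*(m - 1)*(m + 2)*(m + 4)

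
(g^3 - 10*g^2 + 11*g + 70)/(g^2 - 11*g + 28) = (g^2 - 3*g - 10)/(g - 4)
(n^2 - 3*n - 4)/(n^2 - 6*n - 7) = (n - 4)/(n - 7)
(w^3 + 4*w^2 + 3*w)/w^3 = 1 + 4/w + 3/w^2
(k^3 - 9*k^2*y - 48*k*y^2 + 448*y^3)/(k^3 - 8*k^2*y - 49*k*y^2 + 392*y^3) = (-k + 8*y)/(-k + 7*y)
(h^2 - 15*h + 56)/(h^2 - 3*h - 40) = (h - 7)/(h + 5)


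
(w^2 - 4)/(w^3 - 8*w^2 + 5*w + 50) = (w - 2)/(w^2 - 10*w + 25)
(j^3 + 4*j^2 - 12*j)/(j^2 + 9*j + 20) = j*(j^2 + 4*j - 12)/(j^2 + 9*j + 20)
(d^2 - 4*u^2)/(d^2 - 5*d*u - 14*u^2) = (-d + 2*u)/(-d + 7*u)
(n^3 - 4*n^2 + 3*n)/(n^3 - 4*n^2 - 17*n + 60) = n*(n - 1)/(n^2 - n - 20)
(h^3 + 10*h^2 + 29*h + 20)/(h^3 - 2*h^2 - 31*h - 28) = (h + 5)/(h - 7)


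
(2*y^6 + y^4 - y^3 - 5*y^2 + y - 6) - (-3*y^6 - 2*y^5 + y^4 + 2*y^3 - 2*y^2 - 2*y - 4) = 5*y^6 + 2*y^5 - 3*y^3 - 3*y^2 + 3*y - 2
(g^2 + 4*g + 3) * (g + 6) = g^3 + 10*g^2 + 27*g + 18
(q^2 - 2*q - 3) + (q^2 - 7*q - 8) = 2*q^2 - 9*q - 11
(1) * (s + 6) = s + 6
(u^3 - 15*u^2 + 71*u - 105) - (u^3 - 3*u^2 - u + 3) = -12*u^2 + 72*u - 108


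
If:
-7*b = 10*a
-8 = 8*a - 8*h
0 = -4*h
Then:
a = -1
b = 10/7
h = 0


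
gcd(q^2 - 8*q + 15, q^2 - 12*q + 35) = q - 5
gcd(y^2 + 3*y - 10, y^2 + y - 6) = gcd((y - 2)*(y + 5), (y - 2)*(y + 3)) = y - 2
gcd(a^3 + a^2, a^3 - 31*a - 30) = a + 1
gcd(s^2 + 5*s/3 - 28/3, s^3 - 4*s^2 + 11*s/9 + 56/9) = s - 7/3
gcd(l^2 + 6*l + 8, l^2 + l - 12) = l + 4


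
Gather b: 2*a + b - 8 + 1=2*a + b - 7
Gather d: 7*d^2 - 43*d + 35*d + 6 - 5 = 7*d^2 - 8*d + 1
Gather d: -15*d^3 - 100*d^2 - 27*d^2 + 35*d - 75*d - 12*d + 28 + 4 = -15*d^3 - 127*d^2 - 52*d + 32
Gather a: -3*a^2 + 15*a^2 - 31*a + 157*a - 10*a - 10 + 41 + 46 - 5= 12*a^2 + 116*a + 72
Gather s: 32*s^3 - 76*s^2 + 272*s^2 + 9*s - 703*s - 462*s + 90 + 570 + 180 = 32*s^3 + 196*s^2 - 1156*s + 840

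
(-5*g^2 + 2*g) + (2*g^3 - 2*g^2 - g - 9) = 2*g^3 - 7*g^2 + g - 9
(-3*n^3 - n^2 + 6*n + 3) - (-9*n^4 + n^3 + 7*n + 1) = 9*n^4 - 4*n^3 - n^2 - n + 2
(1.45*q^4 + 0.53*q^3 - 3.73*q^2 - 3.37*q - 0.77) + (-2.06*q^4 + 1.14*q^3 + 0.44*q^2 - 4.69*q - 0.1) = -0.61*q^4 + 1.67*q^3 - 3.29*q^2 - 8.06*q - 0.87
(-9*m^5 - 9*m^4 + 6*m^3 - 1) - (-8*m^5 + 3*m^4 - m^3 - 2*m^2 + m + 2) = -m^5 - 12*m^4 + 7*m^3 + 2*m^2 - m - 3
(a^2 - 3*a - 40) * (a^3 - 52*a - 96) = a^5 - 3*a^4 - 92*a^3 + 60*a^2 + 2368*a + 3840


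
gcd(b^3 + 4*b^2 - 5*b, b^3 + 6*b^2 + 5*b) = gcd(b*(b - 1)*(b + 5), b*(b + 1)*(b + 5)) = b^2 + 5*b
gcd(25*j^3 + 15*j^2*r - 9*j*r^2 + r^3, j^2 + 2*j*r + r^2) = j + r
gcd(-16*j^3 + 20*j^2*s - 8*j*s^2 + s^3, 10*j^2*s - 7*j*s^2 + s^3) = -2*j + s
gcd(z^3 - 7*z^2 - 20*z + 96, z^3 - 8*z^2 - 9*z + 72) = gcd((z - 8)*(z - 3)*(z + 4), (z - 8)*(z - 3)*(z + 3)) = z^2 - 11*z + 24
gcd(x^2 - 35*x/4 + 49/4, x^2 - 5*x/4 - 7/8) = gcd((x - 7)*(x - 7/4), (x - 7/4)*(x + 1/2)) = x - 7/4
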